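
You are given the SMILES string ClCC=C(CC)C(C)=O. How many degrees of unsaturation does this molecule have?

Molecular formula: C7H11ClO.
DoU = (2C + 2 + N − H − X) / 2, where X is the halogen count and O/S are ignored.
    = (2·7 + 2 + 0 − 11 − 1) / 2 = 4 / 2 = 2.

2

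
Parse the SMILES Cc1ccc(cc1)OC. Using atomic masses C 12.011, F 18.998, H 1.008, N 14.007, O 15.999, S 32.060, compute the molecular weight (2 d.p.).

122.17 g/mol

First, the molecular formula is C8H10O (counting implicit H from valence).
  C: 8 × 12.011 = 96.088
  H: 10 × 1.008 = 10.080
  O: 1 × 15.999 = 15.999
Sum: 8×12.011 + 10×1.008 + 1×15.999 = 122.167 → 122.17 g/mol.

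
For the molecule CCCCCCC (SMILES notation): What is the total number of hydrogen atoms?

16

Walk through each heavy atom and fill implicit hydrogens from standard valence (C 4, N 3, O 2, S 2, halogen 1):
  atom 1: C, bond orders sum to 1 (valence 4) → 3 H
  atom 2: C, bond orders sum to 2 (valence 4) → 2 H
  atom 3: C, bond orders sum to 2 (valence 4) → 2 H
  atom 4: C, bond orders sum to 2 (valence 4) → 2 H
  atom 5: C, bond orders sum to 2 (valence 4) → 2 H
  atom 6: C, bond orders sum to 2 (valence 4) → 2 H
  atom 7: C, bond orders sum to 1 (valence 4) → 3 H
Total hydrogens: 16.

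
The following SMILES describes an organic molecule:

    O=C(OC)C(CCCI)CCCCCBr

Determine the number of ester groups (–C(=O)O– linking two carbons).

The ester motif appears at heavy-atom position 2 in the SMILES.
Ester count: 1.

1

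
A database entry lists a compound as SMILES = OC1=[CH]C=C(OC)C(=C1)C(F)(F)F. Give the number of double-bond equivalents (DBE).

Molecular formula: C8H7F3O2.
DoU = (2C + 2 + N − H − X) / 2, where X is the halogen count and O/S are ignored.
    = (2·8 + 2 + 0 − 7 − 3) / 2 = 8 / 2 = 4.

4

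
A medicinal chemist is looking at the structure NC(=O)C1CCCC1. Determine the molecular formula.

C6H11NO

Walk through each heavy atom and fill implicit hydrogens from standard valence (C 4, N 3, O 2, S 2, halogen 1):
  atom 1: N, bond orders sum to 1 (valence 3) → 2 H
  atom 2: C, bond orders sum to 4 (valence 4) → 0 H
  atom 3: O, bond orders sum to 2 (valence 2) → 0 H
  atom 4: C, bond orders sum to 3 (valence 4) → 1 H
  atom 5: C, bond orders sum to 2 (valence 4) → 2 H
  atom 6: C, bond orders sum to 2 (valence 4) → 2 H
  atom 7: C, bond orders sum to 2 (valence 4) → 2 H
  atom 8: C, bond orders sum to 2 (valence 4) → 2 H
Totals → C:6, H:11, N:1, O:1.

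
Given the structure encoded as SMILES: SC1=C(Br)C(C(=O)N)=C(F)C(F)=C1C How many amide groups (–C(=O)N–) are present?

The amide motif appears at heavy-atom position 6 in the SMILES.
Other groups present: 1 thiol.
Amide count: 1.

1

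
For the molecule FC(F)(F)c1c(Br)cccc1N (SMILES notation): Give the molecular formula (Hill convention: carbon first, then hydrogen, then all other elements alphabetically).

Walk through each heavy atom and fill implicit hydrogens from standard valence (C 4, N 3, O 2, S 2, halogen 1); for lowercase aromatic atoms, an aromatic c carries 1 H when it has two neighbours and 0 H with three, and aromatic n carries 0 H:
  atom 1: F (halogen, monovalent) → 0 H
  atom 2: C, bond orders sum to 4 (valence 4) → 0 H
  atom 3: F (halogen, monovalent) → 0 H
  atom 4: F (halogen, monovalent) → 0 H
  atom 5: aromatic c, 3 neighbours → 0 H
  atom 6: aromatic c, 3 neighbours → 0 H
  atom 7: Br (halogen, monovalent) → 0 H
  atom 8: aromatic c, 2 neighbours → 1 H
  atom 9: aromatic c, 2 neighbours → 1 H
  atom 10: aromatic c, 2 neighbours → 1 H
  atom 11: aromatic c, 3 neighbours → 0 H
  atom 12: N, bond orders sum to 1 (valence 3) → 2 H
Totals → C:7, H:5, Br:1, F:3, N:1.

C7H5BrF3N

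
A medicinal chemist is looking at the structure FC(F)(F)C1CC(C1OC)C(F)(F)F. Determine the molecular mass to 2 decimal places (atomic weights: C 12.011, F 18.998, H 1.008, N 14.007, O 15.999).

222.13 g/mol

First, the molecular formula is C7H8F6O (counting implicit H from valence).
  C: 7 × 12.011 = 84.077
  F: 6 × 18.998 = 113.988
  H: 8 × 1.008 = 8.064
  O: 1 × 15.999 = 15.999
Sum: 7×12.011 + 6×18.998 + 8×1.008 + 1×15.999 = 222.128 → 222.13 g/mol.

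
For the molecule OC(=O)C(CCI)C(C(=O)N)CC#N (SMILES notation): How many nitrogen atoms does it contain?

Scan the SMILES for N atoms (remember two-letter symbols like Cl and Br are single atoms).
Nitrogen count: 2.

2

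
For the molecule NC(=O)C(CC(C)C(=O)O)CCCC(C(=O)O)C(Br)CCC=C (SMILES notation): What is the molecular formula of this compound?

Walk through each heavy atom and fill implicit hydrogens from standard valence (C 4, N 3, O 2, S 2, halogen 1):
  atom 1: N, bond orders sum to 1 (valence 3) → 2 H
  atom 2: C, bond orders sum to 4 (valence 4) → 0 H
  atom 3: O, bond orders sum to 2 (valence 2) → 0 H
  atom 4: C, bond orders sum to 3 (valence 4) → 1 H
  atom 5: C, bond orders sum to 2 (valence 4) → 2 H
  atom 6: C, bond orders sum to 3 (valence 4) → 1 H
  atom 7: C, bond orders sum to 1 (valence 4) → 3 H
  atom 8: C, bond orders sum to 4 (valence 4) → 0 H
  atom 9: O, bond orders sum to 2 (valence 2) → 0 H
  atom 10: O, bond orders sum to 1 (valence 2) → 1 H
  atom 11: C, bond orders sum to 2 (valence 4) → 2 H
  atom 12: C, bond orders sum to 2 (valence 4) → 2 H
  atom 13: C, bond orders sum to 2 (valence 4) → 2 H
  atom 14: C, bond orders sum to 3 (valence 4) → 1 H
  atom 15: C, bond orders sum to 4 (valence 4) → 0 H
  atom 16: O, bond orders sum to 2 (valence 2) → 0 H
  atom 17: O, bond orders sum to 1 (valence 2) → 1 H
  atom 18: C, bond orders sum to 3 (valence 4) → 1 H
  atom 19: Br (halogen, monovalent) → 0 H
  atom 20: C, bond orders sum to 2 (valence 4) → 2 H
  atom 21: C, bond orders sum to 2 (valence 4) → 2 H
  atom 22: C, bond orders sum to 3 (valence 4) → 1 H
  atom 23: C, bond orders sum to 2 (valence 4) → 2 H
Totals → C:16, H:26, Br:1, N:1, O:5.
In Hill order: C16H26BrNO5.

C16H26BrNO5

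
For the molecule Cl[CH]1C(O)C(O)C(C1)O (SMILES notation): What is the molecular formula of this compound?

C5H9ClO3

Walk through each heavy atom and fill implicit hydrogens from standard valence (C 4, N 3, O 2, S 2, halogen 1):
  atom 1: Cl (halogen, monovalent) → 0 H
  atom 2: C with explicit H count 1
  atom 3: C, bond orders sum to 3 (valence 4) → 1 H
  atom 4: O, bond orders sum to 1 (valence 2) → 1 H
  atom 5: C, bond orders sum to 3 (valence 4) → 1 H
  atom 6: O, bond orders sum to 1 (valence 2) → 1 H
  atom 7: C, bond orders sum to 3 (valence 4) → 1 H
  atom 8: C, bond orders sum to 2 (valence 4) → 2 H
  atom 9: O, bond orders sum to 1 (valence 2) → 1 H
Totals → C:5, H:9, Cl:1, O:3.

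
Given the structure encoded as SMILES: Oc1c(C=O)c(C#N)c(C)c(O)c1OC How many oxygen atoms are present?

4

Scan the SMILES for O atoms (remember two-letter symbols like Cl and Br are single atoms).
Oxygen count: 4.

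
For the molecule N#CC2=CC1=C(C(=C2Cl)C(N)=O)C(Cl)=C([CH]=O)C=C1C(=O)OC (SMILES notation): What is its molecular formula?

Walk through each heavy atom and fill implicit hydrogens from standard valence (C 4, N 3, O 2, S 2, halogen 1):
  atom 1: N, bond orders sum to 3 (valence 3) → 0 H
  atom 2: C, bond orders sum to 4 (valence 4) → 0 H
  atom 3: C, bond orders sum to 4 (valence 4) → 0 H
  atom 4: C, bond orders sum to 3 (valence 4) → 1 H
  atom 5: C, bond orders sum to 4 (valence 4) → 0 H
  atom 6: C, bond orders sum to 4 (valence 4) → 0 H
  atom 7: C, bond orders sum to 4 (valence 4) → 0 H
  atom 8: C, bond orders sum to 4 (valence 4) → 0 H
  atom 9: Cl (halogen, monovalent) → 0 H
  atom 10: C, bond orders sum to 4 (valence 4) → 0 H
  atom 11: N, bond orders sum to 1 (valence 3) → 2 H
  atom 12: O, bond orders sum to 2 (valence 2) → 0 H
  atom 13: C, bond orders sum to 4 (valence 4) → 0 H
  atom 14: Cl (halogen, monovalent) → 0 H
  atom 15: C, bond orders sum to 4 (valence 4) → 0 H
  atom 16: C with explicit H count 1
  atom 17: O, bond orders sum to 2 (valence 2) → 0 H
  atom 18: C, bond orders sum to 3 (valence 4) → 1 H
  atom 19: C, bond orders sum to 4 (valence 4) → 0 H
  atom 20: C, bond orders sum to 4 (valence 4) → 0 H
  atom 21: O, bond orders sum to 2 (valence 2) → 0 H
  atom 22: O, bond orders sum to 2 (valence 2) → 0 H
  atom 23: C, bond orders sum to 1 (valence 4) → 3 H
Totals → C:15, H:8, Cl:2, N:2, O:4.
In Hill order: C15H8Cl2N2O4.

C15H8Cl2N2O4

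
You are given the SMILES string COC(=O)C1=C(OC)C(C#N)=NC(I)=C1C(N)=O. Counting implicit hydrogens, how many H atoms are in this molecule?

8

Walk through each heavy atom and fill implicit hydrogens from standard valence (C 4, N 3, O 2, S 2, halogen 1):
  atom 1: C, bond orders sum to 1 (valence 4) → 3 H
  atom 2: O, bond orders sum to 2 (valence 2) → 0 H
  atom 3: C, bond orders sum to 4 (valence 4) → 0 H
  atom 4: O, bond orders sum to 2 (valence 2) → 0 H
  atom 5: C, bond orders sum to 4 (valence 4) → 0 H
  atom 6: C, bond orders sum to 4 (valence 4) → 0 H
  atom 7: O, bond orders sum to 2 (valence 2) → 0 H
  atom 8: C, bond orders sum to 1 (valence 4) → 3 H
  atom 9: C, bond orders sum to 4 (valence 4) → 0 H
  atom 10: C, bond orders sum to 4 (valence 4) → 0 H
  atom 11: N, bond orders sum to 3 (valence 3) → 0 H
  atom 12: N, bond orders sum to 3 (valence 3) → 0 H
  atom 13: C, bond orders sum to 4 (valence 4) → 0 H
  atom 14: I (halogen, monovalent) → 0 H
  atom 15: C, bond orders sum to 4 (valence 4) → 0 H
  atom 16: C, bond orders sum to 4 (valence 4) → 0 H
  atom 17: N, bond orders sum to 1 (valence 3) → 2 H
  atom 18: O, bond orders sum to 2 (valence 2) → 0 H
Total hydrogens: 8.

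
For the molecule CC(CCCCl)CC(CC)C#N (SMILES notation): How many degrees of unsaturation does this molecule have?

Degree of unsaturation = (number of rings) + (number of π bonds).
Ring closures in the SMILES: 0.
π bonds: 1 triple bond (each 2 DoU) → 2 DoU from unsaturation.
Total DoU = 0 + 2 = 2.

2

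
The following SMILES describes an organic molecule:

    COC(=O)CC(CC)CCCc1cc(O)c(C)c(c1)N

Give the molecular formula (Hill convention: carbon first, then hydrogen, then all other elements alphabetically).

Walk through each heavy atom and fill implicit hydrogens from standard valence (C 4, N 3, O 2, S 2, halogen 1); for lowercase aromatic atoms, an aromatic c carries 1 H when it has two neighbours and 0 H with three, and aromatic n carries 0 H:
  atom 1: C, bond orders sum to 1 (valence 4) → 3 H
  atom 2: O, bond orders sum to 2 (valence 2) → 0 H
  atom 3: C, bond orders sum to 4 (valence 4) → 0 H
  atom 4: O, bond orders sum to 2 (valence 2) → 0 H
  atom 5: C, bond orders sum to 2 (valence 4) → 2 H
  atom 6: C, bond orders sum to 3 (valence 4) → 1 H
  atom 7: C, bond orders sum to 2 (valence 4) → 2 H
  atom 8: C, bond orders sum to 1 (valence 4) → 3 H
  atom 9: C, bond orders sum to 2 (valence 4) → 2 H
  atom 10: C, bond orders sum to 2 (valence 4) → 2 H
  atom 11: C, bond orders sum to 2 (valence 4) → 2 H
  atom 12: aromatic c, 3 neighbours → 0 H
  atom 13: aromatic c, 2 neighbours → 1 H
  atom 14: aromatic c, 3 neighbours → 0 H
  atom 15: O, bond orders sum to 1 (valence 2) → 1 H
  atom 16: aromatic c, 3 neighbours → 0 H
  atom 17: C, bond orders sum to 1 (valence 4) → 3 H
  atom 18: aromatic c, 3 neighbours → 0 H
  atom 19: aromatic c, 2 neighbours → 1 H
  atom 20: N, bond orders sum to 1 (valence 3) → 2 H
Totals → C:16, H:25, N:1, O:3.
In Hill order: C16H25NO3.

C16H25NO3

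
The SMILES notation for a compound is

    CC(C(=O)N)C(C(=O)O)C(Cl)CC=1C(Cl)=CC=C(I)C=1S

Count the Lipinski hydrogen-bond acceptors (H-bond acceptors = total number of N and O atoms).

4

N atoms: 1; O atoms: 3.
Lipinski HBA = 1 + 3 = 4.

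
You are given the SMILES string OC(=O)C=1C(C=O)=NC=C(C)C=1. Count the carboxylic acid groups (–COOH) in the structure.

The carboxylic acid motif appears at heavy-atom position 2 in the SMILES.
Other groups present: 1 aldehyde.
Carboxylic acid count: 1.

1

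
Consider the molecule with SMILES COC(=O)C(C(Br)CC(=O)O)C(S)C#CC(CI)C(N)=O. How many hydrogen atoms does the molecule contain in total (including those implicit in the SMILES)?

Walk through each heavy atom and fill implicit hydrogens from standard valence (C 4, N 3, O 2, S 2, halogen 1):
  atom 1: C, bond orders sum to 1 (valence 4) → 3 H
  atom 2: O, bond orders sum to 2 (valence 2) → 0 H
  atom 3: C, bond orders sum to 4 (valence 4) → 0 H
  atom 4: O, bond orders sum to 2 (valence 2) → 0 H
  atom 5: C, bond orders sum to 3 (valence 4) → 1 H
  atom 6: C, bond orders sum to 3 (valence 4) → 1 H
  atom 7: Br (halogen, monovalent) → 0 H
  atom 8: C, bond orders sum to 2 (valence 4) → 2 H
  atom 9: C, bond orders sum to 4 (valence 4) → 0 H
  atom 10: O, bond orders sum to 2 (valence 2) → 0 H
  atom 11: O, bond orders sum to 1 (valence 2) → 1 H
  atom 12: C, bond orders sum to 3 (valence 4) → 1 H
  atom 13: S, bond orders sum to 1 (valence 2) → 1 H
  atom 14: C, bond orders sum to 4 (valence 4) → 0 H
  atom 15: C, bond orders sum to 4 (valence 4) → 0 H
  atom 16: C, bond orders sum to 3 (valence 4) → 1 H
  atom 17: C, bond orders sum to 2 (valence 4) → 2 H
  atom 18: I (halogen, monovalent) → 0 H
  atom 19: C, bond orders sum to 4 (valence 4) → 0 H
  atom 20: N, bond orders sum to 1 (valence 3) → 2 H
  atom 21: O, bond orders sum to 2 (valence 2) → 0 H
Total hydrogens: 15.

15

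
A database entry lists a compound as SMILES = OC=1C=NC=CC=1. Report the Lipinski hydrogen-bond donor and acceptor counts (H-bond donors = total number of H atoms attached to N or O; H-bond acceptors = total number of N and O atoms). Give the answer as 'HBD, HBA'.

1, 2

Donors: find every N or O and count the H atoms it carries.
  atom 1 (O): bond orders sum to 1 → 1 H
  atom 4 (N): bond orders sum to 3 → 0 H
Lipinski HBD = 1.
Acceptors: N atoms = 1, O atoms = 1 → HBA = 2.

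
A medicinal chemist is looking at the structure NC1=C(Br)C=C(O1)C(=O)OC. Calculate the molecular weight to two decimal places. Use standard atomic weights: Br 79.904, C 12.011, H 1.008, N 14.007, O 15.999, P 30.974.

220.02 g/mol

First, the molecular formula is C6H6BrNO3 (counting implicit H from valence).
  Br: 1 × 79.904 = 79.904
  C: 6 × 12.011 = 72.066
  H: 6 × 1.008 = 6.048
  N: 1 × 14.007 = 14.007
  O: 3 × 15.999 = 47.997
Sum: 1×79.904 + 6×12.011 + 6×1.008 + 1×14.007 + 3×15.999 = 220.022 → 220.02 g/mol.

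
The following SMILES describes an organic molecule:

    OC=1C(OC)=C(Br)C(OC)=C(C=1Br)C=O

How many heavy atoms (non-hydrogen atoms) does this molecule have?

15

Every atom symbol written in the SMILES (organic subset) is one heavy atom; implicit H are not written.
Heavy atoms by element → Br:2, C:9, O:4.
Total: 15.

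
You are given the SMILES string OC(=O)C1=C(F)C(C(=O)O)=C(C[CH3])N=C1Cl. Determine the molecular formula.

Walk through each heavy atom and fill implicit hydrogens from standard valence (C 4, N 3, O 2, S 2, halogen 1):
  atom 1: O, bond orders sum to 1 (valence 2) → 1 H
  atom 2: C, bond orders sum to 4 (valence 4) → 0 H
  atom 3: O, bond orders sum to 2 (valence 2) → 0 H
  atom 4: C, bond orders sum to 4 (valence 4) → 0 H
  atom 5: C, bond orders sum to 4 (valence 4) → 0 H
  atom 6: F (halogen, monovalent) → 0 H
  atom 7: C, bond orders sum to 4 (valence 4) → 0 H
  atom 8: C, bond orders sum to 4 (valence 4) → 0 H
  atom 9: O, bond orders sum to 2 (valence 2) → 0 H
  atom 10: O, bond orders sum to 1 (valence 2) → 1 H
  atom 11: C, bond orders sum to 4 (valence 4) → 0 H
  atom 12: C, bond orders sum to 2 (valence 4) → 2 H
  atom 13: C with explicit H count 3
  atom 14: N, bond orders sum to 3 (valence 3) → 0 H
  atom 15: C, bond orders sum to 4 (valence 4) → 0 H
  atom 16: Cl (halogen, monovalent) → 0 H
Totals → C:9, H:7, Cl:1, F:1, N:1, O:4.
In Hill order: C9H7ClFNO4.

C9H7ClFNO4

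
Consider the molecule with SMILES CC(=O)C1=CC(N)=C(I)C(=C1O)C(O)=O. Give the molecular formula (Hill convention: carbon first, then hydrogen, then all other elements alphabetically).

C9H8INO4

Walk through each heavy atom and fill implicit hydrogens from standard valence (C 4, N 3, O 2, S 2, halogen 1):
  atom 1: C, bond orders sum to 1 (valence 4) → 3 H
  atom 2: C, bond orders sum to 4 (valence 4) → 0 H
  atom 3: O, bond orders sum to 2 (valence 2) → 0 H
  atom 4: C, bond orders sum to 4 (valence 4) → 0 H
  atom 5: C, bond orders sum to 3 (valence 4) → 1 H
  atom 6: C, bond orders sum to 4 (valence 4) → 0 H
  atom 7: N, bond orders sum to 1 (valence 3) → 2 H
  atom 8: C, bond orders sum to 4 (valence 4) → 0 H
  atom 9: I (halogen, monovalent) → 0 H
  atom 10: C, bond orders sum to 4 (valence 4) → 0 H
  atom 11: C, bond orders sum to 4 (valence 4) → 0 H
  atom 12: O, bond orders sum to 1 (valence 2) → 1 H
  atom 13: C, bond orders sum to 4 (valence 4) → 0 H
  atom 14: O, bond orders sum to 1 (valence 2) → 1 H
  atom 15: O, bond orders sum to 2 (valence 2) → 0 H
Totals → C:9, H:8, I:1, N:1, O:4.
In Hill order: C9H8INO4.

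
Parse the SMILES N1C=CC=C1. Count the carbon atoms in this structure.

Count every carbon token in the SMILES (each C, including those in ring-closure positions and inside branches).
Carbon count: 4.

4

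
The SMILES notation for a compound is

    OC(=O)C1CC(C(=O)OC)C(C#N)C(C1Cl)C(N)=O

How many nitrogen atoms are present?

2

Scan the SMILES for N atoms (remember two-letter symbols like Cl and Br are single atoms).
Nitrogen count: 2.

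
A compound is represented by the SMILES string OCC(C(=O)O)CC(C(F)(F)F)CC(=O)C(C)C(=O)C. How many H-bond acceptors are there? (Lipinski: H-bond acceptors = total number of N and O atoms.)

N atoms: 0; O atoms: 5.
Lipinski HBA = 0 + 5 = 5.

5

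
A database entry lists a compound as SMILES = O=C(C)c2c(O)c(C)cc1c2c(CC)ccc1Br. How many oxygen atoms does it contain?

Scan the SMILES for O atoms (remember two-letter symbols like Cl and Br are single atoms).
Oxygen count: 2.

2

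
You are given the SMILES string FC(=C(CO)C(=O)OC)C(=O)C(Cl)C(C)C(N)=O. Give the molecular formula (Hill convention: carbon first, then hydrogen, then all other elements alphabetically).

C10H13ClFNO5

Walk through each heavy atom and fill implicit hydrogens from standard valence (C 4, N 3, O 2, S 2, halogen 1):
  atom 1: F (halogen, monovalent) → 0 H
  atom 2: C, bond orders sum to 4 (valence 4) → 0 H
  atom 3: C, bond orders sum to 4 (valence 4) → 0 H
  atom 4: C, bond orders sum to 2 (valence 4) → 2 H
  atom 5: O, bond orders sum to 1 (valence 2) → 1 H
  atom 6: C, bond orders sum to 4 (valence 4) → 0 H
  atom 7: O, bond orders sum to 2 (valence 2) → 0 H
  atom 8: O, bond orders sum to 2 (valence 2) → 0 H
  atom 9: C, bond orders sum to 1 (valence 4) → 3 H
  atom 10: C, bond orders sum to 4 (valence 4) → 0 H
  atom 11: O, bond orders sum to 2 (valence 2) → 0 H
  atom 12: C, bond orders sum to 3 (valence 4) → 1 H
  atom 13: Cl (halogen, monovalent) → 0 H
  atom 14: C, bond orders sum to 3 (valence 4) → 1 H
  atom 15: C, bond orders sum to 1 (valence 4) → 3 H
  atom 16: C, bond orders sum to 4 (valence 4) → 0 H
  atom 17: N, bond orders sum to 1 (valence 3) → 2 H
  atom 18: O, bond orders sum to 2 (valence 2) → 0 H
Totals → C:10, H:13, Cl:1, F:1, N:1, O:5.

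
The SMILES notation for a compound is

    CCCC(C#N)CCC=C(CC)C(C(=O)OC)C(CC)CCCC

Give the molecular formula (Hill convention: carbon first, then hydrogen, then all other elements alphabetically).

C21H37NO2

Walk through each heavy atom and fill implicit hydrogens from standard valence (C 4, N 3, O 2, S 2, halogen 1):
  atom 1: C, bond orders sum to 1 (valence 4) → 3 H
  atom 2: C, bond orders sum to 2 (valence 4) → 2 H
  atom 3: C, bond orders sum to 2 (valence 4) → 2 H
  atom 4: C, bond orders sum to 3 (valence 4) → 1 H
  atom 5: C, bond orders sum to 4 (valence 4) → 0 H
  atom 6: N, bond orders sum to 3 (valence 3) → 0 H
  atom 7: C, bond orders sum to 2 (valence 4) → 2 H
  atom 8: C, bond orders sum to 2 (valence 4) → 2 H
  atom 9: C, bond orders sum to 3 (valence 4) → 1 H
  atom 10: C, bond orders sum to 4 (valence 4) → 0 H
  atom 11: C, bond orders sum to 2 (valence 4) → 2 H
  atom 12: C, bond orders sum to 1 (valence 4) → 3 H
  atom 13: C, bond orders sum to 3 (valence 4) → 1 H
  atom 14: C, bond orders sum to 4 (valence 4) → 0 H
  atom 15: O, bond orders sum to 2 (valence 2) → 0 H
  atom 16: O, bond orders sum to 2 (valence 2) → 0 H
  atom 17: C, bond orders sum to 1 (valence 4) → 3 H
  atom 18: C, bond orders sum to 3 (valence 4) → 1 H
  atom 19: C, bond orders sum to 2 (valence 4) → 2 H
  atom 20: C, bond orders sum to 1 (valence 4) → 3 H
  atom 21: C, bond orders sum to 2 (valence 4) → 2 H
  atom 22: C, bond orders sum to 2 (valence 4) → 2 H
  atom 23: C, bond orders sum to 2 (valence 4) → 2 H
  atom 24: C, bond orders sum to 1 (valence 4) → 3 H
Totals → C:21, H:37, N:1, O:2.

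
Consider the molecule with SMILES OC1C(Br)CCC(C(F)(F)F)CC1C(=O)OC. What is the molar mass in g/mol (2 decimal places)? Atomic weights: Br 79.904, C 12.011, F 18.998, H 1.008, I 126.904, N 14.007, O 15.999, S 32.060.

319.12 g/mol

First, the molecular formula is C10H14BrF3O3 (counting implicit H from valence).
  Br: 1 × 79.904 = 79.904
  C: 10 × 12.011 = 120.110
  F: 3 × 18.998 = 56.994
  H: 14 × 1.008 = 14.112
  O: 3 × 15.999 = 47.997
Sum: 1×79.904 + 10×12.011 + 3×18.998 + 14×1.008 + 3×15.999 = 319.117 → 319.12 g/mol.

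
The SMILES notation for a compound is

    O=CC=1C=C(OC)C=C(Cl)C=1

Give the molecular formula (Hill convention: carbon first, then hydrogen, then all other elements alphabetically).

Walk through each heavy atom and fill implicit hydrogens from standard valence (C 4, N 3, O 2, S 2, halogen 1):
  atom 1: O, bond orders sum to 2 (valence 2) → 0 H
  atom 2: C, bond orders sum to 3 (valence 4) → 1 H
  atom 3: C, bond orders sum to 4 (valence 4) → 0 H
  atom 4: C, bond orders sum to 3 (valence 4) → 1 H
  atom 5: C, bond orders sum to 4 (valence 4) → 0 H
  atom 6: O, bond orders sum to 2 (valence 2) → 0 H
  atom 7: C, bond orders sum to 1 (valence 4) → 3 H
  atom 8: C, bond orders sum to 3 (valence 4) → 1 H
  atom 9: C, bond orders sum to 4 (valence 4) → 0 H
  atom 10: Cl (halogen, monovalent) → 0 H
  atom 11: C, bond orders sum to 3 (valence 4) → 1 H
Totals → C:8, H:7, Cl:1, O:2.
In Hill order: C8H7ClO2.

C8H7ClO2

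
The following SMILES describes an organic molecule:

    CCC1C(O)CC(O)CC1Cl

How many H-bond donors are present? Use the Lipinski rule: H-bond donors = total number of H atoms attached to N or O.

Donors: find every N or O and count the H atoms it carries.
  atom 5 (O): bond orders sum to 1 → 1 H
  atom 8 (O): bond orders sum to 1 → 1 H
Lipinski HBD = 2.

2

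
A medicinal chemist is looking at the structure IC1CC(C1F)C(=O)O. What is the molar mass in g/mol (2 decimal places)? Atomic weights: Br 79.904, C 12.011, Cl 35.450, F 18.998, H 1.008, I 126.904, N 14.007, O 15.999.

244.00 g/mol

First, the molecular formula is C5H6FIO2 (counting implicit H from valence).
  C: 5 × 12.011 = 60.055
  F: 1 × 18.998 = 18.998
  H: 6 × 1.008 = 6.048
  I: 1 × 126.904 = 126.904
  O: 2 × 15.999 = 31.998
Sum: 5×12.011 + 1×18.998 + 6×1.008 + 1×126.904 + 2×15.999 = 244.003 → 244.00 g/mol.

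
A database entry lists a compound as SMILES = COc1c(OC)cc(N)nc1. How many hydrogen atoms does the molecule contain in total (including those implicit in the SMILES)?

10

Walk through each heavy atom and fill implicit hydrogens from standard valence (C 4, N 3, O 2, S 2, halogen 1); for lowercase aromatic atoms, an aromatic c carries 1 H when it has two neighbours and 0 H with three, and aromatic n carries 0 H:
  atom 1: C, bond orders sum to 1 (valence 4) → 3 H
  atom 2: O, bond orders sum to 2 (valence 2) → 0 H
  atom 3: aromatic c, 3 neighbours → 0 H
  atom 4: aromatic c, 3 neighbours → 0 H
  atom 5: O, bond orders sum to 2 (valence 2) → 0 H
  atom 6: C, bond orders sum to 1 (valence 4) → 3 H
  atom 7: aromatic c, 2 neighbours → 1 H
  atom 8: aromatic c, 3 neighbours → 0 H
  atom 9: N, bond orders sum to 1 (valence 3) → 2 H
  atom 10: aromatic n, 2 neighbours → 0 H
  atom 11: aromatic c, 2 neighbours → 1 H
Total hydrogens: 10.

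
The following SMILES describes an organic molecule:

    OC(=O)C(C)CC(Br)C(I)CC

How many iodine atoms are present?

Scan the SMILES for I atoms (remember two-letter symbols like Cl and Br are single atoms).
Iodine count: 1.

1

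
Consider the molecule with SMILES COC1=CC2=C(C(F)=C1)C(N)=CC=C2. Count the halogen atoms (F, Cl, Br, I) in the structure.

Halogen atoms appear at heavy-atom position 8 (1×F).
Other groups present: 1 ether, 1 primary amine.
Halogen count: 1.

1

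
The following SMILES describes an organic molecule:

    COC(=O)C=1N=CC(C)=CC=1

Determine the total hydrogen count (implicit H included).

9

Walk through each heavy atom and fill implicit hydrogens from standard valence (C 4, N 3, O 2, S 2, halogen 1):
  atom 1: C, bond orders sum to 1 (valence 4) → 3 H
  atom 2: O, bond orders sum to 2 (valence 2) → 0 H
  atom 3: C, bond orders sum to 4 (valence 4) → 0 H
  atom 4: O, bond orders sum to 2 (valence 2) → 0 H
  atom 5: C, bond orders sum to 4 (valence 4) → 0 H
  atom 6: N, bond orders sum to 3 (valence 3) → 0 H
  atom 7: C, bond orders sum to 3 (valence 4) → 1 H
  atom 8: C, bond orders sum to 4 (valence 4) → 0 H
  atom 9: C, bond orders sum to 1 (valence 4) → 3 H
  atom 10: C, bond orders sum to 3 (valence 4) → 1 H
  atom 11: C, bond orders sum to 3 (valence 4) → 1 H
Total hydrogens: 9.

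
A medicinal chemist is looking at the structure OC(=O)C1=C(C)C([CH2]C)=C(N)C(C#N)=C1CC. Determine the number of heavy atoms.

Every atom symbol written in the SMILES (organic subset) is one heavy atom; implicit H are not written.
Heavy atoms by element → C:13, N:2, O:2.
Total: 17.

17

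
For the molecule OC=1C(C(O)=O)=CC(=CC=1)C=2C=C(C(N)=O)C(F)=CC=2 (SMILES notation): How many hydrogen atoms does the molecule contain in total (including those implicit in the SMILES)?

Walk through each heavy atom and fill implicit hydrogens from standard valence (C 4, N 3, O 2, S 2, halogen 1):
  atom 1: O, bond orders sum to 1 (valence 2) → 1 H
  atom 2: C, bond orders sum to 4 (valence 4) → 0 H
  atom 3: C, bond orders sum to 4 (valence 4) → 0 H
  atom 4: C, bond orders sum to 4 (valence 4) → 0 H
  atom 5: O, bond orders sum to 1 (valence 2) → 1 H
  atom 6: O, bond orders sum to 2 (valence 2) → 0 H
  atom 7: C, bond orders sum to 3 (valence 4) → 1 H
  atom 8: C, bond orders sum to 4 (valence 4) → 0 H
  atom 9: C, bond orders sum to 3 (valence 4) → 1 H
  atom 10: C, bond orders sum to 3 (valence 4) → 1 H
  atom 11: C, bond orders sum to 4 (valence 4) → 0 H
  atom 12: C, bond orders sum to 3 (valence 4) → 1 H
  atom 13: C, bond orders sum to 4 (valence 4) → 0 H
  atom 14: C, bond orders sum to 4 (valence 4) → 0 H
  atom 15: N, bond orders sum to 1 (valence 3) → 2 H
  atom 16: O, bond orders sum to 2 (valence 2) → 0 H
  atom 17: C, bond orders sum to 4 (valence 4) → 0 H
  atom 18: F (halogen, monovalent) → 0 H
  atom 19: C, bond orders sum to 3 (valence 4) → 1 H
  atom 20: C, bond orders sum to 3 (valence 4) → 1 H
Total hydrogens: 10.

10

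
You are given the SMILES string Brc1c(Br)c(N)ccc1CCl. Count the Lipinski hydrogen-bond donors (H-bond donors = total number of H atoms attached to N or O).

Donors: find every N or O and count the H atoms it carries.
  atom 6 (N): bond orders sum to 1 → 2 H
Lipinski HBD = 2.

2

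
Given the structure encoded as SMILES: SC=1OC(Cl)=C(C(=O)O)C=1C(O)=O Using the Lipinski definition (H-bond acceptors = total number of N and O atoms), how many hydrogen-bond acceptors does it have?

5

N atoms: 0; O atoms: 5.
Lipinski HBA = 0 + 5 = 5.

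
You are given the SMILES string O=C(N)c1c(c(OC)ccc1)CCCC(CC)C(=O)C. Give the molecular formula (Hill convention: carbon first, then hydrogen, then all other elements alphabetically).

Walk through each heavy atom and fill implicit hydrogens from standard valence (C 4, N 3, O 2, S 2, halogen 1); for lowercase aromatic atoms, an aromatic c carries 1 H when it has two neighbours and 0 H with three, and aromatic n carries 0 H:
  atom 1: O, bond orders sum to 2 (valence 2) → 0 H
  atom 2: C, bond orders sum to 4 (valence 4) → 0 H
  atom 3: N, bond orders sum to 1 (valence 3) → 2 H
  atom 4: aromatic c, 3 neighbours → 0 H
  atom 5: aromatic c, 3 neighbours → 0 H
  atom 6: aromatic c, 3 neighbours → 0 H
  atom 7: O, bond orders sum to 2 (valence 2) → 0 H
  atom 8: C, bond orders sum to 1 (valence 4) → 3 H
  atom 9: aromatic c, 2 neighbours → 1 H
  atom 10: aromatic c, 2 neighbours → 1 H
  atom 11: aromatic c, 2 neighbours → 1 H
  atom 12: C, bond orders sum to 2 (valence 4) → 2 H
  atom 13: C, bond orders sum to 2 (valence 4) → 2 H
  atom 14: C, bond orders sum to 2 (valence 4) → 2 H
  atom 15: C, bond orders sum to 3 (valence 4) → 1 H
  atom 16: C, bond orders sum to 2 (valence 4) → 2 H
  atom 17: C, bond orders sum to 1 (valence 4) → 3 H
  atom 18: C, bond orders sum to 4 (valence 4) → 0 H
  atom 19: O, bond orders sum to 2 (valence 2) → 0 H
  atom 20: C, bond orders sum to 1 (valence 4) → 3 H
Totals → C:16, H:23, N:1, O:3.
In Hill order: C16H23NO3.

C16H23NO3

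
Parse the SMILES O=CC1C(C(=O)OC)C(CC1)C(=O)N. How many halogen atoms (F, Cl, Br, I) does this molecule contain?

Scan the SMILES for the halogen motif — none present.
Groups that are present: 1 aldehyde, 1 amide, 1 ester.

0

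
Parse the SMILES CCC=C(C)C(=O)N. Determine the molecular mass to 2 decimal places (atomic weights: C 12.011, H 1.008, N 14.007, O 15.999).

First, the molecular formula is C6H11NO (counting implicit H from valence).
  C: 6 × 12.011 = 72.066
  H: 11 × 1.008 = 11.088
  N: 1 × 14.007 = 14.007
  O: 1 × 15.999 = 15.999
Sum: 6×12.011 + 11×1.008 + 1×14.007 + 1×15.999 = 113.160 → 113.16 g/mol.

113.16 g/mol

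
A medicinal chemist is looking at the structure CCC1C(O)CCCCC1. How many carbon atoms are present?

9

Count every carbon token in the SMILES (each C, including those in ring-closure positions and inside branches).
Carbon count: 9.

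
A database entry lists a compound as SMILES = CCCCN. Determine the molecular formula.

Walk through each heavy atom and fill implicit hydrogens from standard valence (C 4, N 3, O 2, S 2, halogen 1):
  atom 1: C, bond orders sum to 1 (valence 4) → 3 H
  atom 2: C, bond orders sum to 2 (valence 4) → 2 H
  atom 3: C, bond orders sum to 2 (valence 4) → 2 H
  atom 4: C, bond orders sum to 2 (valence 4) → 2 H
  atom 5: N, bond orders sum to 1 (valence 3) → 2 H
Totals → C:4, H:11, N:1.
In Hill order: C4H11N.

C4H11N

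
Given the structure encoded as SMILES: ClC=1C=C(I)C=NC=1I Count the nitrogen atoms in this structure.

1

Scan the SMILES for N atoms (remember two-letter symbols like Cl and Br are single atoms).
Nitrogen count: 1.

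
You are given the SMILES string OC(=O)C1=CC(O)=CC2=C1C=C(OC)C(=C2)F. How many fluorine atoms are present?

1

Scan the SMILES for F atoms (remember two-letter symbols like Cl and Br are single atoms).
Fluorine count: 1.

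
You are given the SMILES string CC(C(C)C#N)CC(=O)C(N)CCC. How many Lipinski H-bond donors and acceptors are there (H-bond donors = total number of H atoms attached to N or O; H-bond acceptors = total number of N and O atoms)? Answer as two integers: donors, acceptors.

Donors: find every N or O and count the H atoms it carries.
  atom 6 (N): bond orders sum to 3 → 0 H
  atom 9 (O): bond orders sum to 2 → 0 H
  atom 11 (N): bond orders sum to 1 → 2 H
Lipinski HBD = 2.
Acceptors: N atoms = 2, O atoms = 1 → HBA = 3.

2, 3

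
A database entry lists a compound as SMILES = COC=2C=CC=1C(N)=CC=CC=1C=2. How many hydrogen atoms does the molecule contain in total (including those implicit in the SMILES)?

Walk through each heavy atom and fill implicit hydrogens from standard valence (C 4, N 3, O 2, S 2, halogen 1):
  atom 1: C, bond orders sum to 1 (valence 4) → 3 H
  atom 2: O, bond orders sum to 2 (valence 2) → 0 H
  atom 3: C, bond orders sum to 4 (valence 4) → 0 H
  atom 4: C, bond orders sum to 3 (valence 4) → 1 H
  atom 5: C, bond orders sum to 3 (valence 4) → 1 H
  atom 6: C, bond orders sum to 4 (valence 4) → 0 H
  atom 7: C, bond orders sum to 4 (valence 4) → 0 H
  atom 8: N, bond orders sum to 1 (valence 3) → 2 H
  atom 9: C, bond orders sum to 3 (valence 4) → 1 H
  atom 10: C, bond orders sum to 3 (valence 4) → 1 H
  atom 11: C, bond orders sum to 3 (valence 4) → 1 H
  atom 12: C, bond orders sum to 4 (valence 4) → 0 H
  atom 13: C, bond orders sum to 3 (valence 4) → 1 H
Total hydrogens: 11.

11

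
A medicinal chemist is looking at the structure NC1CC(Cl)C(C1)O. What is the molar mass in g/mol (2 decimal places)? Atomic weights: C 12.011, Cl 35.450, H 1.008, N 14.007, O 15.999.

135.59 g/mol

First, the molecular formula is C5H10ClNO (counting implicit H from valence).
  C: 5 × 12.011 = 60.055
  Cl: 1 × 35.450 = 35.450
  H: 10 × 1.008 = 10.080
  N: 1 × 14.007 = 14.007
  O: 1 × 15.999 = 15.999
Sum: 5×12.011 + 1×35.450 + 10×1.008 + 1×14.007 + 1×15.999 = 135.591 → 135.59 g/mol.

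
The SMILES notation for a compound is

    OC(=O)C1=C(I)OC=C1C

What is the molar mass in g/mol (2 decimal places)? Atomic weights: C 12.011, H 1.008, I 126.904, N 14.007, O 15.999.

252.01 g/mol

First, the molecular formula is C6H5IO3 (counting implicit H from valence).
  C: 6 × 12.011 = 72.066
  H: 5 × 1.008 = 5.040
  I: 1 × 126.904 = 126.904
  O: 3 × 15.999 = 47.997
Sum: 6×12.011 + 5×1.008 + 1×126.904 + 3×15.999 = 252.007 → 252.01 g/mol.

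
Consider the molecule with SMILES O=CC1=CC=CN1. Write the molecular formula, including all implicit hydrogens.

C5H5NO

Walk through each heavy atom and fill implicit hydrogens from standard valence (C 4, N 3, O 2, S 2, halogen 1):
  atom 1: O, bond orders sum to 2 (valence 2) → 0 H
  atom 2: C, bond orders sum to 3 (valence 4) → 1 H
  atom 3: C, bond orders sum to 4 (valence 4) → 0 H
  atom 4: C, bond orders sum to 3 (valence 4) → 1 H
  atom 5: C, bond orders sum to 3 (valence 4) → 1 H
  atom 6: C, bond orders sum to 3 (valence 4) → 1 H
  atom 7: N, bond orders sum to 2 (valence 3) → 1 H
Totals → C:5, H:5, N:1, O:1.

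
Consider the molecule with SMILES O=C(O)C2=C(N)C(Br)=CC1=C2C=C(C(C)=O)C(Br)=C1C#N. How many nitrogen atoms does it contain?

Scan the SMILES for N atoms (remember two-letter symbols like Cl and Br are single atoms).
Nitrogen count: 2.

2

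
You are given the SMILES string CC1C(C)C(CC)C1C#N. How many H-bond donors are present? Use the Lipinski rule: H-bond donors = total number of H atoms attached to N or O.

0

Donors: find every N or O and count the H atoms it carries.
  atom 10 (N): bond orders sum to 3 → 0 H
Lipinski HBD = 0.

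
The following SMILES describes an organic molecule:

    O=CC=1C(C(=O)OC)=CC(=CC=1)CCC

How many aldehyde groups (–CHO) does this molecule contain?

1

The aldehyde motif appears at heavy-atom position 2 in the SMILES.
Other groups present: 1 ester.
Aldehyde count: 1.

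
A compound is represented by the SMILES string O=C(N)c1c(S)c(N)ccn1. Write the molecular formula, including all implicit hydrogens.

C6H7N3OS

Walk through each heavy atom and fill implicit hydrogens from standard valence (C 4, N 3, O 2, S 2, halogen 1); for lowercase aromatic atoms, an aromatic c carries 1 H when it has two neighbours and 0 H with three, and aromatic n carries 0 H:
  atom 1: O, bond orders sum to 2 (valence 2) → 0 H
  atom 2: C, bond orders sum to 4 (valence 4) → 0 H
  atom 3: N, bond orders sum to 1 (valence 3) → 2 H
  atom 4: aromatic c, 3 neighbours → 0 H
  atom 5: aromatic c, 3 neighbours → 0 H
  atom 6: S, bond orders sum to 1 (valence 2) → 1 H
  atom 7: aromatic c, 3 neighbours → 0 H
  atom 8: N, bond orders sum to 1 (valence 3) → 2 H
  atom 9: aromatic c, 2 neighbours → 1 H
  atom 10: aromatic c, 2 neighbours → 1 H
  atom 11: aromatic n, 2 neighbours → 0 H
Totals → C:6, H:7, N:3, O:1, S:1.
In Hill order: C6H7N3OS.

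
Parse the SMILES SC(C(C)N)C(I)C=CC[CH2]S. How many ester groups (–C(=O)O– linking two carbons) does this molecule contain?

Scan the SMILES for the ester motif — none present.
Groups that are present: 1 alkene, 1 primary amine, 2 thiol.

0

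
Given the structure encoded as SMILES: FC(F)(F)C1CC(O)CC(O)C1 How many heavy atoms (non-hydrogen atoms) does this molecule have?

Every atom symbol written in the SMILES (organic subset) is one heavy atom; implicit H are not written.
Heavy atoms by element → C:7, F:3, O:2.
Total: 12.

12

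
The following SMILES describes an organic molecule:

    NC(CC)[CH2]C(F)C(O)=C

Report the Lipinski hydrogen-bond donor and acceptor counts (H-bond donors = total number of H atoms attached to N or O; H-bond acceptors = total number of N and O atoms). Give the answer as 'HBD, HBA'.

3, 2

Donors: find every N or O and count the H atoms it carries.
  atom 1 (N): bond orders sum to 1 → 2 H
  atom 9 (O): bond orders sum to 1 → 1 H
Lipinski HBD = 3.
Acceptors: N atoms = 1, O atoms = 1 → HBA = 2.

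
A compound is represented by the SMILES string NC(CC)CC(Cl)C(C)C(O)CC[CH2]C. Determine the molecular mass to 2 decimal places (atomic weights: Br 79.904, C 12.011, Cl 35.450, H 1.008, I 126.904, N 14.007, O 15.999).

First, the molecular formula is C12H26ClNO (counting implicit H from valence).
  C: 12 × 12.011 = 144.132
  Cl: 1 × 35.450 = 35.450
  H: 26 × 1.008 = 26.208
  N: 1 × 14.007 = 14.007
  O: 1 × 15.999 = 15.999
Sum: 12×12.011 + 1×35.450 + 26×1.008 + 1×14.007 + 1×15.999 = 235.796 → 235.80 g/mol.

235.80 g/mol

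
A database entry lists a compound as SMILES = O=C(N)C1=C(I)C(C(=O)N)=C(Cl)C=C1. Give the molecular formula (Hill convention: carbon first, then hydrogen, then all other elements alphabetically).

Walk through each heavy atom and fill implicit hydrogens from standard valence (C 4, N 3, O 2, S 2, halogen 1):
  atom 1: O, bond orders sum to 2 (valence 2) → 0 H
  atom 2: C, bond orders sum to 4 (valence 4) → 0 H
  atom 3: N, bond orders sum to 1 (valence 3) → 2 H
  atom 4: C, bond orders sum to 4 (valence 4) → 0 H
  atom 5: C, bond orders sum to 4 (valence 4) → 0 H
  atom 6: I (halogen, monovalent) → 0 H
  atom 7: C, bond orders sum to 4 (valence 4) → 0 H
  atom 8: C, bond orders sum to 4 (valence 4) → 0 H
  atom 9: O, bond orders sum to 2 (valence 2) → 0 H
  atom 10: N, bond orders sum to 1 (valence 3) → 2 H
  atom 11: C, bond orders sum to 4 (valence 4) → 0 H
  atom 12: Cl (halogen, monovalent) → 0 H
  atom 13: C, bond orders sum to 3 (valence 4) → 1 H
  atom 14: C, bond orders sum to 3 (valence 4) → 1 H
Totals → C:8, H:6, Cl:1, I:1, N:2, O:2.

C8H6ClIN2O2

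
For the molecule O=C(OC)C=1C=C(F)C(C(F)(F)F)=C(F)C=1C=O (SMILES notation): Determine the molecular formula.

C10H5F5O3

Walk through each heavy atom and fill implicit hydrogens from standard valence (C 4, N 3, O 2, S 2, halogen 1):
  atom 1: O, bond orders sum to 2 (valence 2) → 0 H
  atom 2: C, bond orders sum to 4 (valence 4) → 0 H
  atom 3: O, bond orders sum to 2 (valence 2) → 0 H
  atom 4: C, bond orders sum to 1 (valence 4) → 3 H
  atom 5: C, bond orders sum to 4 (valence 4) → 0 H
  atom 6: C, bond orders sum to 3 (valence 4) → 1 H
  atom 7: C, bond orders sum to 4 (valence 4) → 0 H
  atom 8: F (halogen, monovalent) → 0 H
  atom 9: C, bond orders sum to 4 (valence 4) → 0 H
  atom 10: C, bond orders sum to 4 (valence 4) → 0 H
  atom 11: F (halogen, monovalent) → 0 H
  atom 12: F (halogen, monovalent) → 0 H
  atom 13: F (halogen, monovalent) → 0 H
  atom 14: C, bond orders sum to 4 (valence 4) → 0 H
  atom 15: F (halogen, monovalent) → 0 H
  atom 16: C, bond orders sum to 4 (valence 4) → 0 H
  atom 17: C, bond orders sum to 3 (valence 4) → 1 H
  atom 18: O, bond orders sum to 2 (valence 2) → 0 H
Totals → C:10, H:5, F:5, O:3.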